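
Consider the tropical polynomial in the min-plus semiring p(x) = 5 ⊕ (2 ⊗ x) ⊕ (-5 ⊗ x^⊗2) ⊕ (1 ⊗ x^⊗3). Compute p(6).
p(6) = 5

A tropical monomial a ⊗ x^⊗i evaluates to a + i · x. Evaluating each term at x = 6:
  Term 0 contributes 5 + 0 · 6 = 5
  Term 1 contributes 2 + 1 · 6 = 8
  Term 2 contributes -5 + 2 · 6 = 7
  Term 3 contributes 1 + 3 · 6 = 19
p(6) = ⊕ of these = min[5, 8, 7, 19] = 5.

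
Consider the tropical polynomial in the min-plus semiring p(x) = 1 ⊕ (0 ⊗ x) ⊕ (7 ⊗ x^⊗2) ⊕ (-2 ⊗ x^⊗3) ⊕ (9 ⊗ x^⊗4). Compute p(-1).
p(-1) = -5

A tropical monomial a ⊗ x^⊗i evaluates to a + i · x. Evaluating each term at x = -1:
  Term 0 contributes 1 + 0 · -1 = 1
  Term 1 contributes 0 + 1 · -1 = -1
  Term 2 contributes 7 + 2 · -1 = 5
  Term 3 contributes -2 + 3 · -1 = -5
  Term 4 contributes 9 + 4 · -1 = 5
p(-1) = ⊕ of these = min[1, -1, 5, -5, 5] = -5.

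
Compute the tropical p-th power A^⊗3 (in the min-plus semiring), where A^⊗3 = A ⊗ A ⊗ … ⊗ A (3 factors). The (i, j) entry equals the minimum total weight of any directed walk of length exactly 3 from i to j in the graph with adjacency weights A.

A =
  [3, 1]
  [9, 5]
A^⊗3 =
  [9, 7]
  [15, 13]

Each entry (A^⊗3)_ij equals the minimum over all length-3 walks i = v_0 → v_1 → … → v_3 = j of Σ_t A[v_t][v_{t+1}]. For example, for (i, j) = (0, 1) we minimise over 4 possible intermediate vertex sequences; the minimum is 7, attained along the walk 0 → 0 → 0 → 1.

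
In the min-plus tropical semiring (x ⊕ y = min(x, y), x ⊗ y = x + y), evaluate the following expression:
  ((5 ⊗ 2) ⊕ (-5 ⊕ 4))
((5 ⊗ 2) ⊕ (-5 ⊕ 4)) = -5

Expand innermost to outermost. Recall ⊕ takes the minimum of its arguments and ⊗ takes their sum. Working out the expression ((5 ⊗ 2) ⊕ (-5 ⊕ 4)) gives -5.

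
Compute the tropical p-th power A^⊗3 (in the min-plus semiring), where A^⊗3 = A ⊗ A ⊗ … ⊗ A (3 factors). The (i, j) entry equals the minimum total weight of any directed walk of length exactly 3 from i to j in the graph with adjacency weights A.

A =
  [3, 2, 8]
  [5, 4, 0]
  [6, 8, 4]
A^⊗3 =
  [8, 8, 5]
  [9, 8, 7]
  [12, 11, 8]

Each entry (A^⊗3)_ij equals the minimum over all length-3 walks i = v_0 → v_1 → … → v_3 = j of Σ_t A[v_t][v_{t+1}]. For example, for (i, j) = (0, 2) we minimise over 9 possible intermediate vertex sequences; the minimum is 5, attained along the walk 0 → 0 → 1 → 2.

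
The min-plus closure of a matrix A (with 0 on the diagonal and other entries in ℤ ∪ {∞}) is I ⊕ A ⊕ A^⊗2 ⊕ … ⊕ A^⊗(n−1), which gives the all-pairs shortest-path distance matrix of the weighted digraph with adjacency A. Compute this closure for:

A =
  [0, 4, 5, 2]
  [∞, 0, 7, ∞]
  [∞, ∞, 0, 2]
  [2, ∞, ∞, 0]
Closure =
  [0, 4, 5, 2]
  [11, 0, 7, 9]
  [4, 8, 0, 2]
  [2, 6, 7, 0]

This is the Floyd-Warshall all-pairs shortest-path computation. For each intermediate vertex k = 0, 1, …, 3, update dist[i][j] ← min(dist[i][j], dist[i][k] + dist[k][j]). The final matrix gives, for each (i, j), the minimum total weight of any directed path from i to j (possibly empty when i = j).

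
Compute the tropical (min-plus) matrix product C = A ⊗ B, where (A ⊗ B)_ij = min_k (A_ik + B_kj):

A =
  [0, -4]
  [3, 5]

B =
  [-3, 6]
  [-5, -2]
A ⊗ B =
  [-9, -6]
  [0, 3]

Apply the min-plus product entry-by-entry:
  C[0][0] = min over k of (A[0][0] + B[0][0] = 0 + -3 = -3, A[0][1] + B[1][0] = -4 + -5 = -9) = -9 (attained at k = 1)
  C[0][1] = min over k of (A[0][0] + B[0][1] = 0 + 6 = 6, A[0][1] + B[1][1] = -4 + -2 = -6) = -6 (attained at k = 1)
  C[1][0] = min over k of (A[1][0] + B[0][0] = 3 + -3 = 0, A[1][1] + B[1][0] = 5 + -5 = 0) = 0 (attained at k = 0)
  C[1][1] = min over k of (A[1][0] + B[0][1] = 3 + 6 = 9, A[1][1] + B[1][1] = 5 + -2 = 3) = 3 (attained at k = 1)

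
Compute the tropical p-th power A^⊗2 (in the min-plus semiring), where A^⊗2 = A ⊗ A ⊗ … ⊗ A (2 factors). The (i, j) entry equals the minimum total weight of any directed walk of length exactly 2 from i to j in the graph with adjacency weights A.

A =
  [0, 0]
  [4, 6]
A^⊗2 =
  [0, 0]
  [4, 4]

Each entry (A^⊗2)_ij equals the minimum over all length-2 walks i = v_0 → v_1 → … → v_2 = j of Σ_t A[v_t][v_{t+1}]. For example, for (i, j) = (0, 1) we minimise over 2 possible intermediate vertex sequences; the minimum is 0, attained along the walk 0 → 0 → 1.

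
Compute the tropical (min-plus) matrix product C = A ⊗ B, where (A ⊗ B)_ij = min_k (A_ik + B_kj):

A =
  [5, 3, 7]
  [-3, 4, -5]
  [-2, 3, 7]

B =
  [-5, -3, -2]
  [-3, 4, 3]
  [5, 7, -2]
A ⊗ B =
  [0, 2, 3]
  [-8, -6, -7]
  [-7, -5, -4]

Apply the min-plus product entry-by-entry:
  C[0][0] = min over k of (A[0][0] + B[0][0] = 5 + -5 = 0, A[0][1] + B[1][0] = 3 + -3 = 0, A[0][2] + B[2][0] = 7 + 5 = 12) = 0 (attained at k = 0)
  C[0][1] = min over k of (A[0][0] + B[0][1] = 5 + -3 = 2, A[0][1] + B[1][1] = 3 + 4 = 7, A[0][2] + B[2][1] = 7 + 7 = 14) = 2 (attained at k = 0)
  C[0][2] = min over k of (A[0][0] + B[0][2] = 5 + -2 = 3, A[0][1] + B[1][2] = 3 + 3 = 6, A[0][2] + B[2][2] = 7 + -2 = 5) = 3 (attained at k = 0)
  C[1][0] = min over k of (A[1][0] + B[0][0] = -3 + -5 = -8, A[1][1] + B[1][0] = 4 + -3 = 1, A[1][2] + B[2][0] = -5 + 5 = 0) = -8 (attained at k = 0)
  C[1][1] = min over k of (A[1][0] + B[0][1] = -3 + -3 = -6, A[1][1] + B[1][1] = 4 + 4 = 8, A[1][2] + B[2][1] = -5 + 7 = 2) = -6 (attained at k = 0)
  C[1][2] = min over k of (A[1][0] + B[0][2] = -3 + -2 = -5, A[1][1] + B[1][2] = 4 + 3 = 7, A[1][2] + B[2][2] = -5 + -2 = -7) = -7 (attained at k = 2)
  C[2][0] = min over k of (A[2][0] + B[0][0] = -2 + -5 = -7, A[2][1] + B[1][0] = 3 + -3 = 0, A[2][2] + B[2][0] = 7 + 5 = 12) = -7 (attained at k = 0)
  C[2][1] = min over k of (A[2][0] + B[0][1] = -2 + -3 = -5, A[2][1] + B[1][1] = 3 + 4 = 7, A[2][2] + B[2][1] = 7 + 7 = 14) = -5 (attained at k = 0)
  C[2][2] = min over k of (A[2][0] + B[0][2] = -2 + -2 = -4, A[2][1] + B[1][2] = 3 + 3 = 6, A[2][2] + B[2][2] = 7 + -2 = 5) = -4 (attained at k = 0)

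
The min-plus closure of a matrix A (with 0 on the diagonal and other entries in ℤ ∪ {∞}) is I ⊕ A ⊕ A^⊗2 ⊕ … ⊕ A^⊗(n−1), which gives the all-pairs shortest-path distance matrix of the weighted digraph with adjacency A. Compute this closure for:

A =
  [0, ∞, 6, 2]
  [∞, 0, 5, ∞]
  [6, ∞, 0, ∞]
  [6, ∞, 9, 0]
Closure =
  [0, ∞, 6, 2]
  [11, 0, 5, 13]
  [6, ∞, 0, 8]
  [6, ∞, 9, 0]

This is the Floyd-Warshall all-pairs shortest-path computation. For each intermediate vertex k = 0, 1, …, 3, update dist[i][j] ← min(dist[i][j], dist[i][k] + dist[k][j]). The final matrix gives, for each (i, j), the minimum total weight of any directed path from i to j (possibly empty when i = j).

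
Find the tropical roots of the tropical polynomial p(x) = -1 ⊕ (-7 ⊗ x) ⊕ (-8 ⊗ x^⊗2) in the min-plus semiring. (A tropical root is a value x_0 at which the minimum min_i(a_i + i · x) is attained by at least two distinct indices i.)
Roots: {1, 6}

Each tropical root is a break point of the lower envelope of the lines y = a_i + i · x (there are 3 lines, with slopes 0, 1, ..., 2). Only the lines that attain the minimum somewhere contribute to roots; other lines are dominated. Here the surviving (envelope) indices are i = 2, i = 1, i = 0.
Intersections between consecutive envelope lines give the roots: for adjacent envelope indices i < j the intersection is x = (a_i − a_j) / (j − i). Reading off the sorted break points: {1, 6}.
Verification: at each break x_0, at least two indices attain the minimum of min_i(a_i + i · x_0).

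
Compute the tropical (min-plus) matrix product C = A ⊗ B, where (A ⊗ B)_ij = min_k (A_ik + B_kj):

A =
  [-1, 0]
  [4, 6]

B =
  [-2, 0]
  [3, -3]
A ⊗ B =
  [-3, -3]
  [2, 3]

Apply the min-plus product entry-by-entry:
  C[0][0] = min over k of (A[0][0] + B[0][0] = -1 + -2 = -3, A[0][1] + B[1][0] = 0 + 3 = 3) = -3 (attained at k = 0)
  C[0][1] = min over k of (A[0][0] + B[0][1] = -1 + 0 = -1, A[0][1] + B[1][1] = 0 + -3 = -3) = -3 (attained at k = 1)
  C[1][0] = min over k of (A[1][0] + B[0][0] = 4 + -2 = 2, A[1][1] + B[1][0] = 6 + 3 = 9) = 2 (attained at k = 0)
  C[1][1] = min over k of (A[1][0] + B[0][1] = 4 + 0 = 4, A[1][1] + B[1][1] = 6 + -3 = 3) = 3 (attained at k = 1)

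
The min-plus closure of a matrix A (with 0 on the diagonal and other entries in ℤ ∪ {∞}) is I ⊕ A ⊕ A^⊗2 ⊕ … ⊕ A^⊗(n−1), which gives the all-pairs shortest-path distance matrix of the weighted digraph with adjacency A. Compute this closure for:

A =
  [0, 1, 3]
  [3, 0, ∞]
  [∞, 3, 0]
Closure =
  [0, 1, 3]
  [3, 0, 6]
  [6, 3, 0]

This is the Floyd-Warshall all-pairs shortest-path computation. For each intermediate vertex k = 0, 1, …, 2, update dist[i][j] ← min(dist[i][j], dist[i][k] + dist[k][j]). The final matrix gives, for each (i, j), the minimum total weight of any directed path from i to j (possibly empty when i = j).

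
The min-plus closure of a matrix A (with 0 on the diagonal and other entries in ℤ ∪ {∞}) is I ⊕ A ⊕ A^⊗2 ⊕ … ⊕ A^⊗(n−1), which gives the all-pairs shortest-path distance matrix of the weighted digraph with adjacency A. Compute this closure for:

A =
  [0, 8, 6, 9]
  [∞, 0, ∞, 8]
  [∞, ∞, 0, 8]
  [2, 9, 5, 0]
Closure =
  [0, 8, 6, 9]
  [10, 0, 13, 8]
  [10, 17, 0, 8]
  [2, 9, 5, 0]

This is the Floyd-Warshall all-pairs shortest-path computation. For each intermediate vertex k = 0, 1, …, 3, update dist[i][j] ← min(dist[i][j], dist[i][k] + dist[k][j]). The final matrix gives, for each (i, j), the minimum total weight of any directed path from i to j (possibly empty when i = j).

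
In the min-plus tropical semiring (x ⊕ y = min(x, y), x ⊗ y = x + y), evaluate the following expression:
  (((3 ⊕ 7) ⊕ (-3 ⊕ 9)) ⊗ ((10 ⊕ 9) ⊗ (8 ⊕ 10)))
(((3 ⊕ 7) ⊕ (-3 ⊕ 9)) ⊗ ((10 ⊕ 9) ⊗ (8 ⊕ 10))) = 14

Expand innermost to outermost. Recall ⊕ takes the minimum of its arguments and ⊗ takes their sum. Working out the expression (((3 ⊕ 7) ⊕ (-3 ⊕ 9)) ⊗ ((10 ⊕ 9) ⊗ (8 ⊕ 10))) gives 14.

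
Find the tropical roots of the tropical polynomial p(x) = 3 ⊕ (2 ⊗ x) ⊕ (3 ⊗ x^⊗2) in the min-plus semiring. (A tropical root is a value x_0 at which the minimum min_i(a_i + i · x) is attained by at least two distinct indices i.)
Roots: {-1, 1}

Each tropical root is a break point of the lower envelope of the lines y = a_i + i · x (there are 3 lines, with slopes 0, 1, ..., 2). Only the lines that attain the minimum somewhere contribute to roots; other lines are dominated. Here the surviving (envelope) indices are i = 2, i = 1, i = 0.
Intersections between consecutive envelope lines give the roots: for adjacent envelope indices i < j the intersection is x = (a_i − a_j) / (j − i). Reading off the sorted break points: {-1, 1}.
Verification: at each break x_0, at least two indices attain the minimum of min_i(a_i + i · x_0).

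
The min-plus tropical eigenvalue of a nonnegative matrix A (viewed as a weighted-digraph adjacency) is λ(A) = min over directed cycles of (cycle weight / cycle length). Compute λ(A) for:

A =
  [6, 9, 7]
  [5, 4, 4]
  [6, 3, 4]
λ(A) = 7/2

Enumerate directed cycles and compute their means (weight / length). Sample:
  cycle 0 → 0: weight = 6, length = 1, mean = 6/1 ≈ 6.000
  cycle 1 → 1: weight = 4, length = 1, mean = 4/1 ≈ 4.000
  cycle 2 → 2: weight = 4, length = 1, mean = 4/1 ≈ 4.000
  cycle 0 → 1 → 0: weight = 14, length = 2, mean = 14/2 ≈ 7.000
  cycle 0 → 2 → 0: weight = 13, length = 2, mean = 13/2 ≈ 6.500
  cycle 1 → 0 → 1: weight = 14, length = 2, mean = 14/2 ≈ 7.000
Minimum mean = 3.500, attained e.g. along the cycle 1 → 2 → 1 with weight 7 and length 2. So λ(A) = 7/2 = 7/2.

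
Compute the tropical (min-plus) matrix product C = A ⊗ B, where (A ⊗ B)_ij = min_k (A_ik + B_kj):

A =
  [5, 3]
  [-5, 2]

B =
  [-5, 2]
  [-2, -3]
A ⊗ B =
  [0, 0]
  [-10, -3]

Apply the min-plus product entry-by-entry:
  C[0][0] = min over k of (A[0][0] + B[0][0] = 5 + -5 = 0, A[0][1] + B[1][0] = 3 + -2 = 1) = 0 (attained at k = 0)
  C[0][1] = min over k of (A[0][0] + B[0][1] = 5 + 2 = 7, A[0][1] + B[1][1] = 3 + -3 = 0) = 0 (attained at k = 1)
  C[1][0] = min over k of (A[1][0] + B[0][0] = -5 + -5 = -10, A[1][1] + B[1][0] = 2 + -2 = 0) = -10 (attained at k = 0)
  C[1][1] = min over k of (A[1][0] + B[0][1] = -5 + 2 = -3, A[1][1] + B[1][1] = 2 + -3 = -1) = -3 (attained at k = 0)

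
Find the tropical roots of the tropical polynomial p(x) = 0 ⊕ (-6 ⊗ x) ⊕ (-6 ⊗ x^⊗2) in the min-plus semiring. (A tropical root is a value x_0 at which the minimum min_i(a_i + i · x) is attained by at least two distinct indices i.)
Roots: {0, 6}

Each tropical root is a break point of the lower envelope of the lines y = a_i + i · x (there are 3 lines, with slopes 0, 1, ..., 2). Only the lines that attain the minimum somewhere contribute to roots; other lines are dominated. Here the surviving (envelope) indices are i = 2, i = 1, i = 0.
Intersections between consecutive envelope lines give the roots: for adjacent envelope indices i < j the intersection is x = (a_i − a_j) / (j − i). Reading off the sorted break points: {0, 6}.
Verification: at each break x_0, at least two indices attain the minimum of min_i(a_i + i · x_0).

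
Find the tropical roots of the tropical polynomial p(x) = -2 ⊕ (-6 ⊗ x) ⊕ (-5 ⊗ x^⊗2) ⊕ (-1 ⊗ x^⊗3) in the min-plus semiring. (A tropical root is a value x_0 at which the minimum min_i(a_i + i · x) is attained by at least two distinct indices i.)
Roots: {-4, -1, 4}

Each tropical root is a break point of the lower envelope of the lines y = a_i + i · x (there are 4 lines, with slopes 0, 1, ..., 3). Only the lines that attain the minimum somewhere contribute to roots; other lines are dominated. Here the surviving (envelope) indices are i = 3, i = 2, i = 1, i = 0.
Intersections between consecutive envelope lines give the roots: for adjacent envelope indices i < j the intersection is x = (a_i − a_j) / (j − i). Reading off the sorted break points: {-4, -1, 4}.
Verification: at each break x_0, at least two indices attain the minimum of min_i(a_i + i · x_0).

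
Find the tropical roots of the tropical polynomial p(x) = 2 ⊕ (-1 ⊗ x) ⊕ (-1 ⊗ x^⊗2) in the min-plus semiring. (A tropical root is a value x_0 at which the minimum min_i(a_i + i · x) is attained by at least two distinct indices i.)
Roots: {0, 3}

Each tropical root is a break point of the lower envelope of the lines y = a_i + i · x (there are 3 lines, with slopes 0, 1, ..., 2). Only the lines that attain the minimum somewhere contribute to roots; other lines are dominated. Here the surviving (envelope) indices are i = 2, i = 1, i = 0.
Intersections between consecutive envelope lines give the roots: for adjacent envelope indices i < j the intersection is x = (a_i − a_j) / (j − i). Reading off the sorted break points: {0, 3}.
Verification: at each break x_0, at least two indices attain the minimum of min_i(a_i + i · x_0).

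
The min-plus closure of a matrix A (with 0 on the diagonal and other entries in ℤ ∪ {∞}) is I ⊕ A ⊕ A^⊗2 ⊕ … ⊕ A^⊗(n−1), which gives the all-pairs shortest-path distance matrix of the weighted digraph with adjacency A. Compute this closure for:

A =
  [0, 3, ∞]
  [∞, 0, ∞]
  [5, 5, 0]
Closure =
  [0, 3, ∞]
  [∞, 0, ∞]
  [5, 5, 0]

This is the Floyd-Warshall all-pairs shortest-path computation. For each intermediate vertex k = 0, 1, …, 2, update dist[i][j] ← min(dist[i][j], dist[i][k] + dist[k][j]). The final matrix gives, for each (i, j), the minimum total weight of any directed path from i to j (possibly empty when i = j).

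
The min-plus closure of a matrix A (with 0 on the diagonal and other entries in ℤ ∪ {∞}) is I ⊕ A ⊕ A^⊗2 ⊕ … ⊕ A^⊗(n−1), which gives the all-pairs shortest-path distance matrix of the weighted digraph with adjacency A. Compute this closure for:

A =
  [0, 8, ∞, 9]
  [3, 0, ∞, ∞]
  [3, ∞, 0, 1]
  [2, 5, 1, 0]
Closure =
  [0, 8, 10, 9]
  [3, 0, 13, 12]
  [3, 6, 0, 1]
  [2, 5, 1, 0]

This is the Floyd-Warshall all-pairs shortest-path computation. For each intermediate vertex k = 0, 1, …, 3, update dist[i][j] ← min(dist[i][j], dist[i][k] + dist[k][j]). The final matrix gives, for each (i, j), the minimum total weight of any directed path from i to j (possibly empty when i = j).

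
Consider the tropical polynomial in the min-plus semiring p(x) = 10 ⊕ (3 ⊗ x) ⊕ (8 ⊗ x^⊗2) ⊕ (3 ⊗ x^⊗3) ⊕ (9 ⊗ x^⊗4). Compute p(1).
p(1) = 4

A tropical monomial a ⊗ x^⊗i evaluates to a + i · x. Evaluating each term at x = 1:
  Term 0 contributes 10 + 0 · 1 = 10
  Term 1 contributes 3 + 1 · 1 = 4
  Term 2 contributes 8 + 2 · 1 = 10
  Term 3 contributes 3 + 3 · 1 = 6
  Term 4 contributes 9 + 4 · 1 = 13
p(1) = ⊕ of these = min[10, 4, 10, 6, 13] = 4.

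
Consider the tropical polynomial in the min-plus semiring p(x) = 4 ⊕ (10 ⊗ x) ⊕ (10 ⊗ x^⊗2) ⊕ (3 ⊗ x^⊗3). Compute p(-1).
p(-1) = 0

A tropical monomial a ⊗ x^⊗i evaluates to a + i · x. Evaluating each term at x = -1:
  Term 0 contributes 4 + 0 · -1 = 4
  Term 1 contributes 10 + 1 · -1 = 9
  Term 2 contributes 10 + 2 · -1 = 8
  Term 3 contributes 3 + 3 · -1 = 0
p(-1) = ⊕ of these = min[4, 9, 8, 0] = 0.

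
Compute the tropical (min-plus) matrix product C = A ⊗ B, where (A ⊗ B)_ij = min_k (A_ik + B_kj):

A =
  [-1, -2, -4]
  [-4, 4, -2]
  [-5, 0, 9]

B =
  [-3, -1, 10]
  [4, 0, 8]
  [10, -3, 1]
A ⊗ B =
  [-4, -7, -3]
  [-7, -5, -1]
  [-8, -6, 5]

Apply the min-plus product entry-by-entry:
  C[0][0] = min over k of (A[0][0] + B[0][0] = -1 + -3 = -4, A[0][1] + B[1][0] = -2 + 4 = 2, A[0][2] + B[2][0] = -4 + 10 = 6) = -4 (attained at k = 0)
  C[0][1] = min over k of (A[0][0] + B[0][1] = -1 + -1 = -2, A[0][1] + B[1][1] = -2 + 0 = -2, A[0][2] + B[2][1] = -4 + -3 = -7) = -7 (attained at k = 2)
  C[0][2] = min over k of (A[0][0] + B[0][2] = -1 + 10 = 9, A[0][1] + B[1][2] = -2 + 8 = 6, A[0][2] + B[2][2] = -4 + 1 = -3) = -3 (attained at k = 2)
  C[1][0] = min over k of (A[1][0] + B[0][0] = -4 + -3 = -7, A[1][1] + B[1][0] = 4 + 4 = 8, A[1][2] + B[2][0] = -2 + 10 = 8) = -7 (attained at k = 0)
  C[1][1] = min over k of (A[1][0] + B[0][1] = -4 + -1 = -5, A[1][1] + B[1][1] = 4 + 0 = 4, A[1][2] + B[2][1] = -2 + -3 = -5) = -5 (attained at k = 0)
  C[1][2] = min over k of (A[1][0] + B[0][2] = -4 + 10 = 6, A[1][1] + B[1][2] = 4 + 8 = 12, A[1][2] + B[2][2] = -2 + 1 = -1) = -1 (attained at k = 2)
  C[2][0] = min over k of (A[2][0] + B[0][0] = -5 + -3 = -8, A[2][1] + B[1][0] = 0 + 4 = 4, A[2][2] + B[2][0] = 9 + 10 = 19) = -8 (attained at k = 0)
  C[2][1] = min over k of (A[2][0] + B[0][1] = -5 + -1 = -6, A[2][1] + B[1][1] = 0 + 0 = 0, A[2][2] + B[2][1] = 9 + -3 = 6) = -6 (attained at k = 0)
  C[2][2] = min over k of (A[2][0] + B[0][2] = -5 + 10 = 5, A[2][1] + B[1][2] = 0 + 8 = 8, A[2][2] + B[2][2] = 9 + 1 = 10) = 5 (attained at k = 0)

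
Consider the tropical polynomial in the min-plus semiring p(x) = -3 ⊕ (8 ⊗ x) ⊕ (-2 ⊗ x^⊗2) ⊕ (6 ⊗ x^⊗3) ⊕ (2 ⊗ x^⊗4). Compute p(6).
p(6) = -3

A tropical monomial a ⊗ x^⊗i evaluates to a + i · x. Evaluating each term at x = 6:
  Term 0 contributes -3 + 0 · 6 = -3
  Term 1 contributes 8 + 1 · 6 = 14
  Term 2 contributes -2 + 2 · 6 = 10
  Term 3 contributes 6 + 3 · 6 = 24
  Term 4 contributes 2 + 4 · 6 = 26
p(6) = ⊕ of these = min[-3, 14, 10, 24, 26] = -3.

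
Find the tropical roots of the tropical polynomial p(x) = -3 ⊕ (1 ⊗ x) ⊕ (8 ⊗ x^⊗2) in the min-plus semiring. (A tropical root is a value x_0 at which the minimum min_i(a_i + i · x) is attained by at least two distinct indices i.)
Roots: {-7, -4}

Each tropical root is a break point of the lower envelope of the lines y = a_i + i · x (there are 3 lines, with slopes 0, 1, ..., 2). Only the lines that attain the minimum somewhere contribute to roots; other lines are dominated. Here the surviving (envelope) indices are i = 2, i = 1, i = 0.
Intersections between consecutive envelope lines give the roots: for adjacent envelope indices i < j the intersection is x = (a_i − a_j) / (j − i). Reading off the sorted break points: {-7, -4}.
Verification: at each break x_0, at least two indices attain the minimum of min_i(a_i + i · x_0).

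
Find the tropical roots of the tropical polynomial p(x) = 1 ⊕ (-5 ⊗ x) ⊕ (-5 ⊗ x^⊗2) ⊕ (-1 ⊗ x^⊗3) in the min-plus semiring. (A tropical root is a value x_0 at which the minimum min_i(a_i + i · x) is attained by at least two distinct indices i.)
Roots: {-4, 0, 6}

Each tropical root is a break point of the lower envelope of the lines y = a_i + i · x (there are 4 lines, with slopes 0, 1, ..., 3). Only the lines that attain the minimum somewhere contribute to roots; other lines are dominated. Here the surviving (envelope) indices are i = 3, i = 2, i = 1, i = 0.
Intersections between consecutive envelope lines give the roots: for adjacent envelope indices i < j the intersection is x = (a_i − a_j) / (j − i). Reading off the sorted break points: {-4, 0, 6}.
Verification: at each break x_0, at least two indices attain the minimum of min_i(a_i + i · x_0).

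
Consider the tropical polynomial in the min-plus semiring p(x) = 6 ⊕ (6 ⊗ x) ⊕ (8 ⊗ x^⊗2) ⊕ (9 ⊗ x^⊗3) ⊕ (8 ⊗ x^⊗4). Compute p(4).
p(4) = 6

A tropical monomial a ⊗ x^⊗i evaluates to a + i · x. Evaluating each term at x = 4:
  Term 0 contributes 6 + 0 · 4 = 6
  Term 1 contributes 6 + 1 · 4 = 10
  Term 2 contributes 8 + 2 · 4 = 16
  Term 3 contributes 9 + 3 · 4 = 21
  Term 4 contributes 8 + 4 · 4 = 24
p(4) = ⊕ of these = min[6, 10, 16, 21, 24] = 6.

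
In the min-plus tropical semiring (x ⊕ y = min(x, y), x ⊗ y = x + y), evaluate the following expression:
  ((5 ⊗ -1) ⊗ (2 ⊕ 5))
((5 ⊗ -1) ⊗ (2 ⊕ 5)) = 6

Expand innermost to outermost. Recall ⊕ takes the minimum of its arguments and ⊗ takes their sum. Working out the expression ((5 ⊗ -1) ⊗ (2 ⊕ 5)) gives 6.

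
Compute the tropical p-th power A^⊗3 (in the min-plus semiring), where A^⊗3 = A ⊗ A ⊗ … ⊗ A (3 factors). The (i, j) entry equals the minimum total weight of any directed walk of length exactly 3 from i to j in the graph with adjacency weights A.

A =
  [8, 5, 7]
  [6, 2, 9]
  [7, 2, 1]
A^⊗3 =
  [13, 9, 9]
  [10, 6, 11]
  [9, 4, 3]

Each entry (A^⊗3)_ij equals the minimum over all length-3 walks i = v_0 → v_1 → … → v_3 = j of Σ_t A[v_t][v_{t+1}]. For example, for (i, j) = (0, 2) we minimise over 9 possible intermediate vertex sequences; the minimum is 9, attained along the walk 0 → 2 → 2 → 2.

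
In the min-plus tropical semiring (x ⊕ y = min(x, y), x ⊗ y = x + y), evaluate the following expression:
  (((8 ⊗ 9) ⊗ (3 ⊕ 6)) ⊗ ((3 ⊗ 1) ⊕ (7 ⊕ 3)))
(((8 ⊗ 9) ⊗ (3 ⊕ 6)) ⊗ ((3 ⊗ 1) ⊕ (7 ⊕ 3))) = 23

Expand innermost to outermost. Recall ⊕ takes the minimum of its arguments and ⊗ takes their sum. Working out the expression (((8 ⊗ 9) ⊗ (3 ⊕ 6)) ⊗ ((3 ⊗ 1) ⊕ (7 ⊕ 3))) gives 23.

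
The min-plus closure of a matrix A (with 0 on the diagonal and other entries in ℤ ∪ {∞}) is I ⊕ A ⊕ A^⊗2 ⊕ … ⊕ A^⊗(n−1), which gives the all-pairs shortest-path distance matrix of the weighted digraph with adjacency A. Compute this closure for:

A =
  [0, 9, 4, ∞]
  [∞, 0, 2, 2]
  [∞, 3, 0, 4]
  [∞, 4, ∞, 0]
Closure =
  [0, 7, 4, 8]
  [∞, 0, 2, 2]
  [∞, 3, 0, 4]
  [∞, 4, 6, 0]

This is the Floyd-Warshall all-pairs shortest-path computation. For each intermediate vertex k = 0, 1, …, 3, update dist[i][j] ← min(dist[i][j], dist[i][k] + dist[k][j]). The final matrix gives, for each (i, j), the minimum total weight of any directed path from i to j (possibly empty when i = j).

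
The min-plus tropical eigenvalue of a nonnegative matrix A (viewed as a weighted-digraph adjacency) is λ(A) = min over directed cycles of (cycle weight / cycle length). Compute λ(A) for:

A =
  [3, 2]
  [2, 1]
λ(A) = 1

Enumerate directed cycles and compute their means (weight / length). Sample:
  cycle 0 → 0: weight = 3, length = 1, mean = 3/1 ≈ 3.000
  cycle 1 → 1: weight = 1, length = 1, mean = 1/1 ≈ 1.000
  cycle 0 → 1 → 0: weight = 4, length = 2, mean = 4/2 ≈ 2.000
  cycle 1 → 0 → 1: weight = 4, length = 2, mean = 4/2 ≈ 2.000
Minimum mean = 1.000, attained e.g. along the cycle 1 → 1 with weight 1 and length 1. So λ(A) = 1/1 = 1.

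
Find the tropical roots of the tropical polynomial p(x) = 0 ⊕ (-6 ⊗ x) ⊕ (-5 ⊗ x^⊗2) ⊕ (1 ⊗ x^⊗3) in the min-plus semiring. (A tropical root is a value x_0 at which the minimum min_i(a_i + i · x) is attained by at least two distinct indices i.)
Roots: {-6, -1, 6}

Each tropical root is a break point of the lower envelope of the lines y = a_i + i · x (there are 4 lines, with slopes 0, 1, ..., 3). Only the lines that attain the minimum somewhere contribute to roots; other lines are dominated. Here the surviving (envelope) indices are i = 3, i = 2, i = 1, i = 0.
Intersections between consecutive envelope lines give the roots: for adjacent envelope indices i < j the intersection is x = (a_i − a_j) / (j − i). Reading off the sorted break points: {-6, -1, 6}.
Verification: at each break x_0, at least two indices attain the minimum of min_i(a_i + i · x_0).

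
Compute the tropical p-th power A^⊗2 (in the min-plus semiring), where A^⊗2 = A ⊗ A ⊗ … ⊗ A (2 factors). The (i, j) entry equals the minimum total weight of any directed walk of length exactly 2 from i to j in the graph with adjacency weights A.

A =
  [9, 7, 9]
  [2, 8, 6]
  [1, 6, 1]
A^⊗2 =
  [9, 15, 10]
  [7, 9, 7]
  [2, 7, 2]

Each entry (A^⊗2)_ij equals the minimum over all length-2 walks i = v_0 → v_1 → … → v_2 = j of Σ_t A[v_t][v_{t+1}]. For example, for (i, j) = (0, 2) we minimise over 3 possible intermediate vertex sequences; the minimum is 10, attained along the walk 0 → 2 → 2.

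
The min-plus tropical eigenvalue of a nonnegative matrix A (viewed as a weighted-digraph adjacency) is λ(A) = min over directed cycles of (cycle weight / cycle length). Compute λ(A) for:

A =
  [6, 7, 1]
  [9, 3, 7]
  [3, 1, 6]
λ(A) = 2

Enumerate directed cycles and compute their means (weight / length). Sample:
  cycle 0 → 0: weight = 6, length = 1, mean = 6/1 ≈ 6.000
  cycle 1 → 1: weight = 3, length = 1, mean = 3/1 ≈ 3.000
  cycle 2 → 2: weight = 6, length = 1, mean = 6/1 ≈ 6.000
  cycle 0 → 1 → 0: weight = 16, length = 2, mean = 16/2 ≈ 8.000
  cycle 0 → 2 → 0: weight = 4, length = 2, mean = 4/2 ≈ 2.000
  cycle 1 → 0 → 1: weight = 16, length = 2, mean = 16/2 ≈ 8.000
Minimum mean = 2.000, attained e.g. along the cycle 0 → 2 → 0 with weight 4 and length 2. So λ(A) = 4/2 = 2.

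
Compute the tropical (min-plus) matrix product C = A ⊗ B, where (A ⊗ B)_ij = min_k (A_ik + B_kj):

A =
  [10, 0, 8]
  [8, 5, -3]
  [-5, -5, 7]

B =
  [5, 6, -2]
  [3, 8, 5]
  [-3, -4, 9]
A ⊗ B =
  [3, 4, 5]
  [-6, -7, 6]
  [-2, 1, -7]

Apply the min-plus product entry-by-entry:
  C[0][0] = min over k of (A[0][0] + B[0][0] = 10 + 5 = 15, A[0][1] + B[1][0] = 0 + 3 = 3, A[0][2] + B[2][0] = 8 + -3 = 5) = 3 (attained at k = 1)
  C[0][1] = min over k of (A[0][0] + B[0][1] = 10 + 6 = 16, A[0][1] + B[1][1] = 0 + 8 = 8, A[0][2] + B[2][1] = 8 + -4 = 4) = 4 (attained at k = 2)
  C[0][2] = min over k of (A[0][0] + B[0][2] = 10 + -2 = 8, A[0][1] + B[1][2] = 0 + 5 = 5, A[0][2] + B[2][2] = 8 + 9 = 17) = 5 (attained at k = 1)
  C[1][0] = min over k of (A[1][0] + B[0][0] = 8 + 5 = 13, A[1][1] + B[1][0] = 5 + 3 = 8, A[1][2] + B[2][0] = -3 + -3 = -6) = -6 (attained at k = 2)
  C[1][1] = min over k of (A[1][0] + B[0][1] = 8 + 6 = 14, A[1][1] + B[1][1] = 5 + 8 = 13, A[1][2] + B[2][1] = -3 + -4 = -7) = -7 (attained at k = 2)
  C[1][2] = min over k of (A[1][0] + B[0][2] = 8 + -2 = 6, A[1][1] + B[1][2] = 5 + 5 = 10, A[1][2] + B[2][2] = -3 + 9 = 6) = 6 (attained at k = 0)
  C[2][0] = min over k of (A[2][0] + B[0][0] = -5 + 5 = 0, A[2][1] + B[1][0] = -5 + 3 = -2, A[2][2] + B[2][0] = 7 + -3 = 4) = -2 (attained at k = 1)
  C[2][1] = min over k of (A[2][0] + B[0][1] = -5 + 6 = 1, A[2][1] + B[1][1] = -5 + 8 = 3, A[2][2] + B[2][1] = 7 + -4 = 3) = 1 (attained at k = 0)
  C[2][2] = min over k of (A[2][0] + B[0][2] = -5 + -2 = -7, A[2][1] + B[1][2] = -5 + 5 = 0, A[2][2] + B[2][2] = 7 + 9 = 16) = -7 (attained at k = 0)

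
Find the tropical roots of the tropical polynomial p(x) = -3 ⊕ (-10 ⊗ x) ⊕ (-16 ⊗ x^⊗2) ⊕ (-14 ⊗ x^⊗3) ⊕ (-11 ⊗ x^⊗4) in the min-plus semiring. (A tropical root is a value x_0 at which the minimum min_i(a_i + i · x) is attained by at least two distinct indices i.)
Roots: {-3, -2, 6, 7}

Each tropical root is a break point of the lower envelope of the lines y = a_i + i · x (there are 5 lines, with slopes 0, 1, ..., 4). Only the lines that attain the minimum somewhere contribute to roots; other lines are dominated. Here the surviving (envelope) indices are i = 4, i = 3, i = 2, i = 1, i = 0.
Intersections between consecutive envelope lines give the roots: for adjacent envelope indices i < j the intersection is x = (a_i − a_j) / (j − i). Reading off the sorted break points: {-3, -2, 6, 7}.
Verification: at each break x_0, at least two indices attain the minimum of min_i(a_i + i · x_0).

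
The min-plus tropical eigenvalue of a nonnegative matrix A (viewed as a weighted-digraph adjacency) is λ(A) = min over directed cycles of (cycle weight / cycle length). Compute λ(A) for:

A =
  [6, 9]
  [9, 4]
λ(A) = 4

Enumerate directed cycles and compute their means (weight / length). Sample:
  cycle 0 → 0: weight = 6, length = 1, mean = 6/1 ≈ 6.000
  cycle 1 → 1: weight = 4, length = 1, mean = 4/1 ≈ 4.000
  cycle 0 → 1 → 0: weight = 18, length = 2, mean = 18/2 ≈ 9.000
  cycle 1 → 0 → 1: weight = 18, length = 2, mean = 18/2 ≈ 9.000
Minimum mean = 4.000, attained e.g. along the cycle 1 → 1 with weight 4 and length 1. So λ(A) = 4/1 = 4.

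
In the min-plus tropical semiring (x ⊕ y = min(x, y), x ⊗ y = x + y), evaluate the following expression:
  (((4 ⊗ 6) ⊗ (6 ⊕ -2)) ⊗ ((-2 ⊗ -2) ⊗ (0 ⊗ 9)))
(((4 ⊗ 6) ⊗ (6 ⊕ -2)) ⊗ ((-2 ⊗ -2) ⊗ (0 ⊗ 9))) = 13

Expand innermost to outermost. Recall ⊕ takes the minimum of its arguments and ⊗ takes their sum. Working out the expression (((4 ⊗ 6) ⊗ (6 ⊕ -2)) ⊗ ((-2 ⊗ -2) ⊗ (0 ⊗ 9))) gives 13.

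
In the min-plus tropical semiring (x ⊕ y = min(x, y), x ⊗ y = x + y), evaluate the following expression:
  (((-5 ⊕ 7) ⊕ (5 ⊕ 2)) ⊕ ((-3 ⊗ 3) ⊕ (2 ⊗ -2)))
(((-5 ⊕ 7) ⊕ (5 ⊕ 2)) ⊕ ((-3 ⊗ 3) ⊕ (2 ⊗ -2))) = -5

Expand innermost to outermost. Recall ⊕ takes the minimum of its arguments and ⊗ takes their sum. Working out the expression (((-5 ⊕ 7) ⊕ (5 ⊕ 2)) ⊕ ((-3 ⊗ 3) ⊕ (2 ⊗ -2))) gives -5.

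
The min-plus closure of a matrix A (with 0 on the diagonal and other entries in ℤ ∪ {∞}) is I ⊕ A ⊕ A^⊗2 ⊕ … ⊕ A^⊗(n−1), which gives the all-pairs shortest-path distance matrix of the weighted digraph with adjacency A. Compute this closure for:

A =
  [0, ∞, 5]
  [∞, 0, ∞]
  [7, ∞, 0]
Closure =
  [0, ∞, 5]
  [∞, 0, ∞]
  [7, ∞, 0]

This is the Floyd-Warshall all-pairs shortest-path computation. For each intermediate vertex k = 0, 1, …, 2, update dist[i][j] ← min(dist[i][j], dist[i][k] + dist[k][j]). The final matrix gives, for each (i, j), the minimum total weight of any directed path from i to j (possibly empty when i = j).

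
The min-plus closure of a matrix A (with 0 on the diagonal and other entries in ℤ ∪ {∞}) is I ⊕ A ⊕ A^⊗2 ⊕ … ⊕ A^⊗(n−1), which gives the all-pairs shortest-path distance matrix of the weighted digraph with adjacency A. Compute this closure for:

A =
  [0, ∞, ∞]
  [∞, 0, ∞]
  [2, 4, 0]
Closure =
  [0, ∞, ∞]
  [∞, 0, ∞]
  [2, 4, 0]

This is the Floyd-Warshall all-pairs shortest-path computation. For each intermediate vertex k = 0, 1, …, 2, update dist[i][j] ← min(dist[i][j], dist[i][k] + dist[k][j]). The final matrix gives, for each (i, j), the minimum total weight of any directed path from i to j (possibly empty when i = j).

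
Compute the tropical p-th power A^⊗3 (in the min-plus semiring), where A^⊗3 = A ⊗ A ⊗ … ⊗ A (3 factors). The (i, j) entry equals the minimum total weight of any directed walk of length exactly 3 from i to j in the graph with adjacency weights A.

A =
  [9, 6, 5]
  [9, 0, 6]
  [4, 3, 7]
A^⊗3 =
  [15, 6, 12]
  [9, 0, 6]
  [12, 3, 9]

Each entry (A^⊗3)_ij equals the minimum over all length-3 walks i = v_0 → v_1 → … → v_3 = j of Σ_t A[v_t][v_{t+1}]. For example, for (i, j) = (0, 2) we minimise over 9 possible intermediate vertex sequences; the minimum is 12, attained along the walk 0 → 1 → 1 → 2.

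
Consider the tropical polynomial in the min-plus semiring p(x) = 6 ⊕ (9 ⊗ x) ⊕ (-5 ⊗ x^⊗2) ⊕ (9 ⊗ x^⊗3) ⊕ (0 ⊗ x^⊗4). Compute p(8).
p(8) = 6

A tropical monomial a ⊗ x^⊗i evaluates to a + i · x. Evaluating each term at x = 8:
  Term 0 contributes 6 + 0 · 8 = 6
  Term 1 contributes 9 + 1 · 8 = 17
  Term 2 contributes -5 + 2 · 8 = 11
  Term 3 contributes 9 + 3 · 8 = 33
  Term 4 contributes 0 + 4 · 8 = 32
p(8) = ⊕ of these = min[6, 17, 11, 33, 32] = 6.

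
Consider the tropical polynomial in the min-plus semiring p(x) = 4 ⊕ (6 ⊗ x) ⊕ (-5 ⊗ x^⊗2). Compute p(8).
p(8) = 4

A tropical monomial a ⊗ x^⊗i evaluates to a + i · x. Evaluating each term at x = 8:
  Term 0 contributes 4 + 0 · 8 = 4
  Term 1 contributes 6 + 1 · 8 = 14
  Term 2 contributes -5 + 2 · 8 = 11
p(8) = ⊕ of these = min[4, 14, 11] = 4.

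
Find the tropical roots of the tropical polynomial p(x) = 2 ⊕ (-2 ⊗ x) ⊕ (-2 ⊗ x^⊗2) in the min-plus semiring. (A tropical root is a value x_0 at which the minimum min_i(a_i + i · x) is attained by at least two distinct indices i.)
Roots: {0, 4}

Each tropical root is a break point of the lower envelope of the lines y = a_i + i · x (there are 3 lines, with slopes 0, 1, ..., 2). Only the lines that attain the minimum somewhere contribute to roots; other lines are dominated. Here the surviving (envelope) indices are i = 2, i = 1, i = 0.
Intersections between consecutive envelope lines give the roots: for adjacent envelope indices i < j the intersection is x = (a_i − a_j) / (j − i). Reading off the sorted break points: {0, 4}.
Verification: at each break x_0, at least two indices attain the minimum of min_i(a_i + i · x_0).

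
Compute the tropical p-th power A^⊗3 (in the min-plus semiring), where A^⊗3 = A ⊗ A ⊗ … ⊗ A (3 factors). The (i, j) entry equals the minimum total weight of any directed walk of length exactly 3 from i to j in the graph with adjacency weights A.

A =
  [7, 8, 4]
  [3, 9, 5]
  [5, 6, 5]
A^⊗3 =
  [13, 15, 13]
  [12, 13, 12]
  [14, 15, 13]

Each entry (A^⊗3)_ij equals the minimum over all length-3 walks i = v_0 → v_1 → … → v_3 = j of Σ_t A[v_t][v_{t+1}]. For example, for (i, j) = (0, 2) we minimise over 9 possible intermediate vertex sequences; the minimum is 13, attained along the walk 0 → 2 → 0 → 2.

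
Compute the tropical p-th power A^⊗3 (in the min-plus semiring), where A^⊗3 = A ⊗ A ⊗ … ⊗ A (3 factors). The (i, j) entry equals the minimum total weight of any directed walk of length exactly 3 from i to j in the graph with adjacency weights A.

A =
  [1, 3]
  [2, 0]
A^⊗3 =
  [3, 3]
  [2, 0]

Each entry (A^⊗3)_ij equals the minimum over all length-3 walks i = v_0 → v_1 → … → v_3 = j of Σ_t A[v_t][v_{t+1}]. For example, for (i, j) = (0, 1) we minimise over 4 possible intermediate vertex sequences; the minimum is 3, attained along the walk 0 → 1 → 1 → 1.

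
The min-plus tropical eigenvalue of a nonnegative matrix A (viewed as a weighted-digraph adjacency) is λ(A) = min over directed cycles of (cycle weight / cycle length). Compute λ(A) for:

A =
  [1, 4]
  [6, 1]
λ(A) = 1

Enumerate directed cycles and compute their means (weight / length). Sample:
  cycle 0 → 0: weight = 1, length = 1, mean = 1/1 ≈ 1.000
  cycle 1 → 1: weight = 1, length = 1, mean = 1/1 ≈ 1.000
  cycle 0 → 1 → 0: weight = 10, length = 2, mean = 10/2 ≈ 5.000
  cycle 1 → 0 → 1: weight = 10, length = 2, mean = 10/2 ≈ 5.000
Minimum mean = 1.000, attained e.g. along the cycle 0 → 0 with weight 1 and length 1. So λ(A) = 1/1 = 1.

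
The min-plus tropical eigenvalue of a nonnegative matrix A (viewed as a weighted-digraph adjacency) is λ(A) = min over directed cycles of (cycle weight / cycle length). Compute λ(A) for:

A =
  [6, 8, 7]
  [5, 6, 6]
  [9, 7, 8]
λ(A) = 6

Enumerate directed cycles and compute their means (weight / length). Sample:
  cycle 0 → 0: weight = 6, length = 1, mean = 6/1 ≈ 6.000
  cycle 1 → 1: weight = 6, length = 1, mean = 6/1 ≈ 6.000
  cycle 2 → 2: weight = 8, length = 1, mean = 8/1 ≈ 8.000
  cycle 0 → 1 → 0: weight = 13, length = 2, mean = 13/2 ≈ 6.500
  cycle 0 → 2 → 0: weight = 16, length = 2, mean = 16/2 ≈ 8.000
  cycle 1 → 0 → 1: weight = 13, length = 2, mean = 13/2 ≈ 6.500
Minimum mean = 6.000, attained e.g. along the cycle 0 → 0 with weight 6 and length 1. So λ(A) = 6/1 = 6.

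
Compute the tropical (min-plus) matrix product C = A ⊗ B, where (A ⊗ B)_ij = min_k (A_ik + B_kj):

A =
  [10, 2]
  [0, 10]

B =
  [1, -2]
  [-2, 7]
A ⊗ B =
  [0, 8]
  [1, -2]

Apply the min-plus product entry-by-entry:
  C[0][0] = min over k of (A[0][0] + B[0][0] = 10 + 1 = 11, A[0][1] + B[1][0] = 2 + -2 = 0) = 0 (attained at k = 1)
  C[0][1] = min over k of (A[0][0] + B[0][1] = 10 + -2 = 8, A[0][1] + B[1][1] = 2 + 7 = 9) = 8 (attained at k = 0)
  C[1][0] = min over k of (A[1][0] + B[0][0] = 0 + 1 = 1, A[1][1] + B[1][0] = 10 + -2 = 8) = 1 (attained at k = 0)
  C[1][1] = min over k of (A[1][0] + B[0][1] = 0 + -2 = -2, A[1][1] + B[1][1] = 10 + 7 = 17) = -2 (attained at k = 0)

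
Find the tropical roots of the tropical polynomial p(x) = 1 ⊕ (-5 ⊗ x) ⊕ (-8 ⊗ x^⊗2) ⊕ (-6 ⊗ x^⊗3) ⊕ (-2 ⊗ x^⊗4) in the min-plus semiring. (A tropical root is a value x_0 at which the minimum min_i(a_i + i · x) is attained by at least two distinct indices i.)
Roots: {-4, -2, 3, 6}

Each tropical root is a break point of the lower envelope of the lines y = a_i + i · x (there are 5 lines, with slopes 0, 1, ..., 4). Only the lines that attain the minimum somewhere contribute to roots; other lines are dominated. Here the surviving (envelope) indices are i = 4, i = 3, i = 2, i = 1, i = 0.
Intersections between consecutive envelope lines give the roots: for adjacent envelope indices i < j the intersection is x = (a_i − a_j) / (j − i). Reading off the sorted break points: {-4, -2, 3, 6}.
Verification: at each break x_0, at least two indices attain the minimum of min_i(a_i + i · x_0).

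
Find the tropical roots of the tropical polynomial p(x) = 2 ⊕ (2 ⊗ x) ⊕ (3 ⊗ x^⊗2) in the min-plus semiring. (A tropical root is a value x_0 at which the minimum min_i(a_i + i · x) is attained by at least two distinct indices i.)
Roots: {-1, 0}

Each tropical root is a break point of the lower envelope of the lines y = a_i + i · x (there are 3 lines, with slopes 0, 1, ..., 2). Only the lines that attain the minimum somewhere contribute to roots; other lines are dominated. Here the surviving (envelope) indices are i = 2, i = 1, i = 0.
Intersections between consecutive envelope lines give the roots: for adjacent envelope indices i < j the intersection is x = (a_i − a_j) / (j − i). Reading off the sorted break points: {-1, 0}.
Verification: at each break x_0, at least two indices attain the minimum of min_i(a_i + i · x_0).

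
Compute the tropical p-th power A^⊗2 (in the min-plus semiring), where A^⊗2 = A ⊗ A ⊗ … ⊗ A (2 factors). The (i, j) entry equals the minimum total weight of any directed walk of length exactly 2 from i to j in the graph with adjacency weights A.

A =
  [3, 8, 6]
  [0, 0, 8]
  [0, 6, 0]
A^⊗2 =
  [6, 8, 6]
  [0, 0, 6]
  [0, 6, 0]

Each entry (A^⊗2)_ij equals the minimum over all length-2 walks i = v_0 → v_1 → … → v_2 = j of Σ_t A[v_t][v_{t+1}]. For example, for (i, j) = (0, 2) we minimise over 3 possible intermediate vertex sequences; the minimum is 6, attained along the walk 0 → 2 → 2.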